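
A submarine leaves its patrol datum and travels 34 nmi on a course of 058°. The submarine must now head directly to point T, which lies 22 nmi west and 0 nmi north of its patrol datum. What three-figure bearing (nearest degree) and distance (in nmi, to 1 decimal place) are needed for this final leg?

250°, 53.9 nmi

Leg 1 (058°, 34 nmi): east 34 sin 58° = 28.83, north 34 cos 58° = 18.02
Current position: (28.83, 18.02). Target: (-22, 0). Remaining: Δeast = -50.83, Δnorth = -18.02.
Bearing = atan2(-50.83, -18.02) mod 360° = 250.48°; distance = √((-50.83)² + (-18.02)²) = 53.932 nmi.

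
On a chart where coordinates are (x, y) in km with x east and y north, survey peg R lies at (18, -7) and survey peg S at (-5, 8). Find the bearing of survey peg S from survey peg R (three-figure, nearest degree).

303°

Δeast = -5 − 18 = -23.00; Δnorth = 8 − -7 = 15.00.
Bearing = atan2(Δeast, Δnorth) mod 360° = 303.11° ≈ 303°.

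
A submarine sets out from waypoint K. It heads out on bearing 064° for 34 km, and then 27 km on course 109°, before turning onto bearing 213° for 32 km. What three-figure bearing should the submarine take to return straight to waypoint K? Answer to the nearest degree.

298°

Leg 1 (064°, 34 km): east 34 sin 64° = 30.56, north 34 cos 64° = 14.90
Leg 2 (109°, 27 km): east 27 sin 109° = 25.53, north 27 cos 109° = -8.79
Leg 3 (213°, 32 km): east 32 sin 213° = -17.43, north 32 cos 213° = -26.84
Net displacement: 38.66 east, -20.72 north. Direction back to start is (-38.66, 20.72): bearing = atan2(-38.66, 20.72) mod 360° = 298.19° ≈ 298°.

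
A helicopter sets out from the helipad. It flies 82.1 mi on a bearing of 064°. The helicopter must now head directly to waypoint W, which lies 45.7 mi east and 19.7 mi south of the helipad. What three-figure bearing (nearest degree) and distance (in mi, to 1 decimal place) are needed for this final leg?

Leg 1 (064°, 82.1 mi): east 82.1 sin 64° = 73.79, north 82.1 cos 64° = 35.99
Current position: (73.79, 35.99). Target: (45.7, -19.7). Remaining: Δeast = -28.09, Δnorth = -55.69.
Bearing = atan2(-28.09, -55.69) mod 360° = 206.77°; distance = √((-28.09)² + (-55.69)²) = 62.374 mi.

207°, 62.4 mi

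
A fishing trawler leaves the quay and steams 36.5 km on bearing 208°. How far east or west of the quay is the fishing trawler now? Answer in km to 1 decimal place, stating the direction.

17.1 km west

Leg 1 (208°, 36.5 km): east 36.5 sin 208° = -17.14, north 36.5 cos 208° = -32.23
Net east component: -17.14 km.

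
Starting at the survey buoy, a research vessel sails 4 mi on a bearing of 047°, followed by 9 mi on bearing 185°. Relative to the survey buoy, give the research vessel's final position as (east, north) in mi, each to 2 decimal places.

Leg 1 (047°, 4 mi): east 4 sin 47° = 2.93, north 4 cos 47° = 2.73
Leg 2 (185°, 9 mi): east 9 sin 185° = -0.78, north 9 cos 185° = -8.97
Summing: 2.14 mi east, -6.24 mi north → (2.14, -6.24).

(2.14, -6.24)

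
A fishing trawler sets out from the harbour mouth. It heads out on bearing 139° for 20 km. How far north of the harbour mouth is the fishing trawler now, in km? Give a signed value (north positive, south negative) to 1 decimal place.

Leg 1 (139°, 20 km): east 20 sin 139° = 13.12, north 20 cos 139° = -15.09
Net north component: -15.09 km.

-15.1 km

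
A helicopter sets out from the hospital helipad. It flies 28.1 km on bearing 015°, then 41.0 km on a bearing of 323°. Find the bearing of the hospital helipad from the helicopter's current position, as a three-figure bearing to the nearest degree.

164°

Leg 1 (015°, 28.1 km): east 28.1 sin 15° = 7.27, north 28.1 cos 15° = 27.14
Leg 2 (323°, 41.0 km): east 41.0 sin 323° = -24.67, north 41.0 cos 323° = 32.74
Net displacement: -17.40 east, 59.89 north. Direction back to start is (17.40, -59.89): bearing = atan2(17.40, -59.89) mod 360° = 163.80° ≈ 164°.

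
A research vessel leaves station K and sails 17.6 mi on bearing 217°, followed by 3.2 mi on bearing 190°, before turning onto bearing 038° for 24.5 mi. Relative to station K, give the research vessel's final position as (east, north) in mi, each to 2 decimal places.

Leg 1 (217°, 17.6 mi): east 17.6 sin 217° = -10.59, north 17.6 cos 217° = -14.06
Leg 2 (190°, 3.2 mi): east 3.2 sin 190° = -0.56, north 3.2 cos 190° = -3.15
Leg 3 (038°, 24.5 mi): east 24.5 sin 38° = 15.08, north 24.5 cos 38° = 19.31
Summing: 3.94 mi east, 2.10 mi north → (3.94, 2.10).

(3.94, 2.10)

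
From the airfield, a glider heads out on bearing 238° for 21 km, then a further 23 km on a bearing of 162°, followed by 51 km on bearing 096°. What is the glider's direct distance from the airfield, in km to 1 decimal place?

Leg 1 (238°, 21 km): east 21 sin 238° = -17.81, north 21 cos 238° = -11.13
Leg 2 (162°, 23 km): east 23 sin 162° = 7.11, north 23 cos 162° = -21.87
Leg 3 (096°, 51 km): east 51 sin 96° = 50.72, north 51 cos 96° = -5.33
Net: 40.02 east, -38.33 north. Distance = √((40.02)² + (-38.33)²) = 55.416 km.

55.4 km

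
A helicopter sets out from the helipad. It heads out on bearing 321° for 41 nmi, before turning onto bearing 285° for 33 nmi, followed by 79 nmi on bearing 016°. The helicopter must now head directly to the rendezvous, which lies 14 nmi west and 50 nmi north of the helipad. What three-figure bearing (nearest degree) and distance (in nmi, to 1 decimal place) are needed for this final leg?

162°, 69.9 nmi

Leg 1 (321°, 41 nmi): east 41 sin 321° = -25.80, north 41 cos 321° = 31.86
Leg 2 (285°, 33 nmi): east 33 sin 285° = -31.88, north 33 cos 285° = 8.54
Leg 3 (016°, 79 nmi): east 79 sin 16° = 21.78, north 79 cos 16° = 75.94
Current position: (-35.90, 116.34). Target: (-14, 50). Remaining: Δeast = 21.90, Δnorth = -66.34.
Bearing = atan2(21.90, -66.34) mod 360° = 161.73°; distance = √((21.90)² + (-66.34)²) = 69.866 nmi.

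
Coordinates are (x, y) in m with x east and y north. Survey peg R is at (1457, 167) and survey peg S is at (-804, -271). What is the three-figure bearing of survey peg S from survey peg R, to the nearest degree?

259°

Δeast = -804 − 1457 = -2261.00; Δnorth = -271 − 167 = -438.00.
Bearing = atan2(Δeast, Δnorth) mod 360° = 259.04° ≈ 259°.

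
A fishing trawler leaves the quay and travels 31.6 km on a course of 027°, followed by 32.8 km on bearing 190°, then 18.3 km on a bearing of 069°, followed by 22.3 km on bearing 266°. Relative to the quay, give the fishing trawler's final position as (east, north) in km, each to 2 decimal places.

Leg 1 (027°, 31.6 km): east 31.6 sin 27° = 14.35, north 31.6 cos 27° = 28.16
Leg 2 (190°, 32.8 km): east 32.8 sin 190° = -5.70, north 32.8 cos 190° = -32.30
Leg 3 (069°, 18.3 km): east 18.3 sin 69° = 17.08, north 18.3 cos 69° = 6.56
Leg 4 (266°, 22.3 km): east 22.3 sin 266° = -22.25, north 22.3 cos 266° = -1.56
Summing: 3.49 km east, 0.86 km north → (3.49, 0.86).

(3.49, 0.86)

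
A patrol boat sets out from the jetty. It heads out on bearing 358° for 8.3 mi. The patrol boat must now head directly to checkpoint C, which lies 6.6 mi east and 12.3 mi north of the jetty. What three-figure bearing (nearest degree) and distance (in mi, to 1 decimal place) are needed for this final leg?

060°, 8.0 mi

Leg 1 (358°, 8.3 mi): east 8.3 sin 358° = -0.29, north 8.3 cos 358° = 8.29
Current position: (-0.29, 8.29). Target: (6.6, 12.3). Remaining: Δeast = 6.89, Δnorth = 4.01.
Bearing = atan2(6.89, 4.01) mod 360° = 59.83°; distance = √((6.89)² + (4.01)²) = 7.969 mi.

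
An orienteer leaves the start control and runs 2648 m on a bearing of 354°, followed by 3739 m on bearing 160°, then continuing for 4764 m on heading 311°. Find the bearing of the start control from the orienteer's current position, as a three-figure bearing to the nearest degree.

131°

Leg 1 (354°, 2648 m): east 2648 sin 354° = -276.79, north 2648 cos 354° = 2633.49
Leg 2 (160°, 3739 m): east 3739 sin 160° = 1278.81, north 3739 cos 160° = -3513.51
Leg 3 (311°, 4764 m): east 4764 sin 311° = -3595.44, north 4764 cos 311° = 3125.47
Net displacement: -2593.41 east, 2245.45 north. Direction back to start is (2593.41, -2245.45): bearing = atan2(2593.41, -2245.45) mod 360° = 130.89° ≈ 131°.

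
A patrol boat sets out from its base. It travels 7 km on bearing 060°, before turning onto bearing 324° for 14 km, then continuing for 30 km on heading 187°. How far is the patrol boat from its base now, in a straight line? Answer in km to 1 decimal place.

16.0 km

Leg 1 (060°, 7 km): east 7 sin 60° = 6.06, north 7 cos 60° = 3.50
Leg 2 (324°, 14 km): east 14 sin 324° = -8.23, north 14 cos 324° = 11.33
Leg 3 (187°, 30 km): east 30 sin 187° = -3.66, north 30 cos 187° = -29.78
Net: -5.82 east, -14.95 north. Distance = √((-5.82)² + (-14.95)²) = 16.044 km.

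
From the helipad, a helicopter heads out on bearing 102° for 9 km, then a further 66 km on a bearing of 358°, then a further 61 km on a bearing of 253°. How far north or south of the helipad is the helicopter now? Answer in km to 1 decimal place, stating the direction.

46.3 km north

Leg 1 (102°, 9 km): east 9 sin 102° = 8.80, north 9 cos 102° = -1.87
Leg 2 (358°, 66 km): east 66 sin 358° = -2.30, north 66 cos 358° = 65.96
Leg 3 (253°, 61 km): east 61 sin 253° = -58.33, north 61 cos 253° = -17.83
Net north component: 46.25 km.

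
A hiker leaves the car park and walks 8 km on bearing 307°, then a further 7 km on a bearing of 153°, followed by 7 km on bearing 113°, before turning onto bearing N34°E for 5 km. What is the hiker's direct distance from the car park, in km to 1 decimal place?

6.0 km

Leg 1 (307°, 8 km): east 8 sin 307° = -6.39, north 8 cos 307° = 4.81
Leg 2 (153°, 7 km): east 7 sin 153° = 3.18, north 7 cos 153° = -6.24
Leg 3 (113°, 7 km): east 7 sin 113° = 6.44, north 7 cos 113° = -2.74
Leg 4 (N34°E, 5 km): east 5 sin 34° = 2.80, north 5 cos 34° = 4.15
Net: 6.03 east, -0.01 north. Distance = √((6.03)² + (-0.01)²) = 6.028 km.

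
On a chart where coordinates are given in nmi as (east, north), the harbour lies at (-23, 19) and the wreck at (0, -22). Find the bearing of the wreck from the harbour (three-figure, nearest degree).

Δeast = 0 − -23 = 23.00; Δnorth = -22 − 19 = -41.00.
Bearing = atan2(Δeast, Δnorth) mod 360° = 150.71° ≈ 151°.

151°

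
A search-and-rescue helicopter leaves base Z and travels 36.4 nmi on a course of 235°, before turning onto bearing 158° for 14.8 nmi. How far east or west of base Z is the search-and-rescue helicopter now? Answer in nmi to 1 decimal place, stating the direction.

24.3 nmi west

Leg 1 (235°, 36.4 nmi): east 36.4 sin 235° = -29.82, north 36.4 cos 235° = -20.88
Leg 2 (158°, 14.8 nmi): east 14.8 sin 158° = 5.54, north 14.8 cos 158° = -13.72
Net east component: -24.27 nmi.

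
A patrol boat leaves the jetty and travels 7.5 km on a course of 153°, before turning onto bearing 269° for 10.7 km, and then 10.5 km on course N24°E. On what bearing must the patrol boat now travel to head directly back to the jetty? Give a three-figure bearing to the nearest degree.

132°

Leg 1 (153°, 7.5 km): east 7.5 sin 153° = 3.40, north 7.5 cos 153° = -6.68
Leg 2 (269°, 10.7 km): east 10.7 sin 269° = -10.70, north 10.7 cos 269° = -0.19
Leg 3 (N24°E, 10.5 km): east 10.5 sin 24° = 4.27, north 10.5 cos 24° = 9.59
Net displacement: -3.02 east, 2.72 north. Direction back to start is (3.02, -2.72): bearing = atan2(3.02, -2.72) mod 360° = 132.01° ≈ 132°.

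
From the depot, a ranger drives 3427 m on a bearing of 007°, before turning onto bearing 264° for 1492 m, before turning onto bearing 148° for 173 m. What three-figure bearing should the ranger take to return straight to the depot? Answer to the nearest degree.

Leg 1 (007°, 3427 m): east 3427 sin 7° = 417.65, north 3427 cos 7° = 3401.46
Leg 2 (264°, 1492 m): east 1492 sin 264° = -1483.83, north 1492 cos 264° = -155.96
Leg 3 (148°, 173 m): east 173 sin 148° = 91.68, north 173 cos 148° = -146.71
Net displacement: -974.50 east, 3098.79 north. Direction back to start is (974.50, -3098.79): bearing = atan2(974.50, -3098.79) mod 360° = 162.54° ≈ 163°.

163°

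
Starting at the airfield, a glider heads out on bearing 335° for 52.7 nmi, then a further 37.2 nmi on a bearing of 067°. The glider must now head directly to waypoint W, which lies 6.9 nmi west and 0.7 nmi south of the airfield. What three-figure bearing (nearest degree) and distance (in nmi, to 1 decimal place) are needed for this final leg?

Leg 1 (335°, 52.7 nmi): east 52.7 sin 335° = -22.27, north 52.7 cos 335° = 47.76
Leg 2 (067°, 37.2 nmi): east 37.2 sin 67° = 34.24, north 37.2 cos 67° = 14.54
Current position: (11.97, 62.30). Target: (-6.9, -0.7). Remaining: Δeast = -18.87, Δnorth = -63.00.
Bearing = atan2(-18.87, -63.00) mod 360° = 196.68°; distance = √((-18.87)² + (-63.00)²) = 65.763 nmi.

197°, 65.8 nmi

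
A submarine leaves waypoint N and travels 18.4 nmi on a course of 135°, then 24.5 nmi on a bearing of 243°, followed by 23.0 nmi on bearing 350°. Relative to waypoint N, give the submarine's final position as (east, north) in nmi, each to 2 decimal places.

Leg 1 (135°, 18.4 nmi): east 18.4 sin 135° = 13.01, north 18.4 cos 135° = -13.01
Leg 2 (243°, 24.5 nmi): east 24.5 sin 243° = -21.83, north 24.5 cos 243° = -11.12
Leg 3 (350°, 23.0 nmi): east 23.0 sin 350° = -3.99, north 23.0 cos 350° = 22.65
Summing: -12.81 nmi east, -1.48 nmi north → (-12.81, -1.48).

(-12.81, -1.48)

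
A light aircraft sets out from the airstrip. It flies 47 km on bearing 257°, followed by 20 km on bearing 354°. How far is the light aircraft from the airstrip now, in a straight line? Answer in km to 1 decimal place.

Leg 1 (257°, 47 km): east 47 sin 257° = -45.80, north 47 cos 257° = -10.57
Leg 2 (354°, 20 km): east 20 sin 354° = -2.09, north 20 cos 354° = 19.89
Net: -47.89 east, 9.32 north. Distance = √((-47.89)² + (9.32)²) = 48.784 km.

48.8 km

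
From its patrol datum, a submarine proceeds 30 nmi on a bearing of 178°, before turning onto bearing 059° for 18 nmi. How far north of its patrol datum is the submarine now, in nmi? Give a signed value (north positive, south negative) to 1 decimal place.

Leg 1 (178°, 30 nmi): east 30 sin 178° = 1.05, north 30 cos 178° = -29.98
Leg 2 (059°, 18 nmi): east 18 sin 59° = 15.43, north 18 cos 59° = 9.27
Net north component: -20.71 nmi.

-20.7 nmi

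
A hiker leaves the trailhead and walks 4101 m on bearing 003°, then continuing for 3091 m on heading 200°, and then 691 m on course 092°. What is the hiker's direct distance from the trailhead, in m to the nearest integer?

Leg 1 (003°, 4101 m): east 4101 sin 3° = 214.63, north 4101 cos 3° = 4095.38
Leg 2 (200°, 3091 m): east 3091 sin 200° = -1057.18, north 3091 cos 200° = -2904.59
Leg 3 (092°, 691 m): east 691 sin 92° = 690.58, north 691 cos 92° = -24.12
Net: -151.98 east, 1166.67 north. Distance = √((-151.98)² + (1166.67)²) = 1176.531 m.

1177 m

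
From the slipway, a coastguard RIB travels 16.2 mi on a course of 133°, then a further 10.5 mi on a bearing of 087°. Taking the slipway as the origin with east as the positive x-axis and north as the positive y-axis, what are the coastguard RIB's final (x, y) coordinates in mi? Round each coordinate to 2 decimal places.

(22.33, -10.50)

Leg 1 (133°, 16.2 mi): east 16.2 sin 133° = 11.85, north 16.2 cos 133° = -11.05
Leg 2 (087°, 10.5 mi): east 10.5 sin 87° = 10.49, north 10.5 cos 87° = 0.55
Summing: 22.33 mi east, -10.50 mi north → (22.33, -10.50).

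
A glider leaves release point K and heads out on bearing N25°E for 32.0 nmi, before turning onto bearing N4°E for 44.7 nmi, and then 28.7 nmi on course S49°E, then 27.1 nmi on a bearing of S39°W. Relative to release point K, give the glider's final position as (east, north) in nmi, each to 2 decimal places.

(21.25, 33.70)

Leg 1 (N25°E, 32.0 nmi): east 32.0 sin 25° = 13.52, north 32.0 cos 25° = 29.00
Leg 2 (N4°E, 44.7 nmi): east 44.7 sin 4° = 3.12, north 44.7 cos 4° = 44.59
Leg 3 (S49°E, 28.7 nmi): east 28.7 sin 131° = 21.66, north 28.7 cos 131° = -18.83
Leg 4 (S39°W, 27.1 nmi): east 27.1 sin 219° = -17.05, north 27.1 cos 219° = -21.06
Summing: 21.25 nmi east, 33.70 nmi north → (21.25, 33.70).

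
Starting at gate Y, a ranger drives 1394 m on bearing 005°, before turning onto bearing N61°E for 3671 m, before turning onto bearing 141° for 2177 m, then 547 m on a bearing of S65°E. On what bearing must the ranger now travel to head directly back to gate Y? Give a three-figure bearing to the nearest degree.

257°

Leg 1 (005°, 1394 m): east 1394 sin 5° = 121.50, north 1394 cos 5° = 1388.70
Leg 2 (N61°E, 3671 m): east 3671 sin 61° = 3210.73, north 3671 cos 61° = 1779.74
Leg 3 (141°, 2177 m): east 2177 sin 141° = 1370.03, north 2177 cos 141° = -1691.85
Leg 4 (S65°E, 547 m): east 547 sin 115° = 495.75, north 547 cos 115° = -231.17
Net displacement: 5198.00 east, 1245.41 north. Direction back to start is (-5198.00, -1245.41): bearing = atan2(-5198.00, -1245.41) mod 360° = 256.53° ≈ 257°.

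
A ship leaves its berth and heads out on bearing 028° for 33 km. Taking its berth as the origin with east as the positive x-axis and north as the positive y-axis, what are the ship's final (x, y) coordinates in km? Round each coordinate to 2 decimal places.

(15.49, 29.14)

Leg 1 (028°, 33 km): east 33 sin 28° = 15.49, north 33 cos 28° = 29.14
Summing: 15.49 km east, 29.14 km north → (15.49, 29.14).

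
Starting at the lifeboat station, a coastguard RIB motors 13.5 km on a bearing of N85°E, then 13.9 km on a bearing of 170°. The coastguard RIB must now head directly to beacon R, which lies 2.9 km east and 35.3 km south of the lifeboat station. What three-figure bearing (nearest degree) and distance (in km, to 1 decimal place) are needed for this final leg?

210°, 26.2 km

Leg 1 (N85°E, 13.5 km): east 13.5 sin 85° = 13.45, north 13.5 cos 85° = 1.18
Leg 2 (170°, 13.9 km): east 13.9 sin 170° = 2.41, north 13.9 cos 170° = -13.69
Current position: (15.86, -12.51). Target: (2.9, -35.3). Remaining: Δeast = -12.96, Δnorth = -22.79.
Bearing = atan2(-12.96, -22.79) mod 360° = 209.63°; distance = √((-12.96)² + (-22.79)²) = 26.217 km.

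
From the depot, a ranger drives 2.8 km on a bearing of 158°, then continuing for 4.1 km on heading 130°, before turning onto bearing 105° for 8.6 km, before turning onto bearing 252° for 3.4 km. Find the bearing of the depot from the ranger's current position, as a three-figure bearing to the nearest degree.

Leg 1 (158°, 2.8 km): east 2.8 sin 158° = 1.05, north 2.8 cos 158° = -2.60
Leg 2 (130°, 4.1 km): east 4.1 sin 130° = 3.14, north 4.1 cos 130° = -2.64
Leg 3 (105°, 8.6 km): east 8.6 sin 105° = 8.31, north 8.6 cos 105° = -2.23
Leg 4 (252°, 3.4 km): east 3.4 sin 252° = -3.23, north 3.4 cos 252° = -1.05
Net displacement: 9.26 east, -8.51 north. Direction back to start is (-9.26, 8.51): bearing = atan2(-9.26, 8.51) mod 360° = 312.57° ≈ 313°.

313°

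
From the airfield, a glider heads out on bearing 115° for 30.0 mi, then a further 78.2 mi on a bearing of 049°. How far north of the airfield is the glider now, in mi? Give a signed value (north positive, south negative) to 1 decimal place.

38.6 mi

Leg 1 (115°, 30.0 mi): east 30.0 sin 115° = 27.19, north 30.0 cos 115° = -12.68
Leg 2 (049°, 78.2 mi): east 78.2 sin 49° = 59.02, north 78.2 cos 49° = 51.30
Net north component: 38.63 mi.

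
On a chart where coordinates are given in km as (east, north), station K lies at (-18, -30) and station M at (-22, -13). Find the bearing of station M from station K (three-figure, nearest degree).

347°

Δeast = -22 − -18 = -4.00; Δnorth = -13 − -30 = 17.00.
Bearing = atan2(Δeast, Δnorth) mod 360° = 346.76° ≈ 347°.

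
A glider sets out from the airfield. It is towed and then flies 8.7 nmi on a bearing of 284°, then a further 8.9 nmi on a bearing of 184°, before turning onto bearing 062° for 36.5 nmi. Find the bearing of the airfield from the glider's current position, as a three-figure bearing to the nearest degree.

Leg 1 (284°, 8.7 nmi): east 8.7 sin 284° = -8.44, north 8.7 cos 284° = 2.10
Leg 2 (184°, 8.9 nmi): east 8.9 sin 184° = -0.62, north 8.9 cos 184° = -8.88
Leg 3 (062°, 36.5 nmi): east 36.5 sin 62° = 32.23, north 36.5 cos 62° = 17.14
Net displacement: 23.17 east, 10.36 north. Direction back to start is (-23.17, -10.36): bearing = atan2(-23.17, -10.36) mod 360° = 245.90° ≈ 246°.

246°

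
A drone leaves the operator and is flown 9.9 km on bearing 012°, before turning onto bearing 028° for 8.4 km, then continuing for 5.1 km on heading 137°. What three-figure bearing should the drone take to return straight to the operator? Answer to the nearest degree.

215°

Leg 1 (012°, 9.9 km): east 9.9 sin 12° = 2.06, north 9.9 cos 12° = 9.68
Leg 2 (028°, 8.4 km): east 8.4 sin 28° = 3.94, north 8.4 cos 28° = 7.42
Leg 3 (137°, 5.1 km): east 5.1 sin 137° = 3.48, north 5.1 cos 137° = -3.73
Net displacement: 9.48 east, 13.37 north. Direction back to start is (-9.48, -13.37): bearing = atan2(-9.48, -13.37) mod 360° = 215.34° ≈ 215°.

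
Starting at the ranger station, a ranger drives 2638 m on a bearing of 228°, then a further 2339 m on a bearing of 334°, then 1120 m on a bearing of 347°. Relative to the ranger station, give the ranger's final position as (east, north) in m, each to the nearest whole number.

(-3238, 1428)

Leg 1 (228°, 2638 m): east 2638 sin 228° = -1960.42, north 2638 cos 228° = -1765.17
Leg 2 (334°, 2339 m): east 2339 sin 334° = -1025.35, north 2339 cos 334° = 2102.28
Leg 3 (347°, 1120 m): east 1120 sin 347° = -251.95, north 1120 cos 347° = 1091.29
Summing: -3237.71 m east, 1428.41 m north → (-3238, 1428).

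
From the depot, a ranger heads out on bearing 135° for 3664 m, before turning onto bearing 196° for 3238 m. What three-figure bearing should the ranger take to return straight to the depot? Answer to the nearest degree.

Leg 1 (135°, 3664 m): east 3664 sin 135° = 2590.84, north 3664 cos 135° = -2590.84
Leg 2 (196°, 3238 m): east 3238 sin 196° = -892.51, north 3238 cos 196° = -3112.57
Net displacement: 1698.33 east, -5703.40 north. Direction back to start is (-1698.33, 5703.40): bearing = atan2(-1698.33, 5703.40) mod 360° = 343.42° ≈ 343°.

343°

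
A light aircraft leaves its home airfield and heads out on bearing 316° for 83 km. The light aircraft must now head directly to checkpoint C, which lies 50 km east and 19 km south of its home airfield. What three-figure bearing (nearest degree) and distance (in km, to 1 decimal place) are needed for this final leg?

Leg 1 (316°, 83 km): east 83 sin 316° = -57.66, north 83 cos 316° = 59.71
Current position: (-57.66, 59.71). Target: (50, -19). Remaining: Δeast = 107.66, Δnorth = -78.71.
Bearing = atan2(107.66, -78.71) mod 360° = 126.17°; distance = √((107.66)² + (-78.71)²) = 133.358 km.

126°, 133.4 km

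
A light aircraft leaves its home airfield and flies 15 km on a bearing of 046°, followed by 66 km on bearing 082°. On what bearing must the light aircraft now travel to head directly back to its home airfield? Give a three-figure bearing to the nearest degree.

256°

Leg 1 (046°, 15 km): east 15 sin 46° = 10.79, north 15 cos 46° = 10.42
Leg 2 (082°, 66 km): east 66 sin 82° = 65.36, north 66 cos 82° = 9.19
Net displacement: 76.15 east, 19.61 north. Direction back to start is (-76.15, -19.61): bearing = atan2(-76.15, -19.61) mod 360° = 255.56° ≈ 256°.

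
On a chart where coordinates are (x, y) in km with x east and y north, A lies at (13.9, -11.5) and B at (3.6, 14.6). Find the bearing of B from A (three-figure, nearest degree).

338°

Δeast = 3.6 − 13.9 = -10.30; Δnorth = 14.6 − -11.5 = 26.10.
Bearing = atan2(Δeast, Δnorth) mod 360° = 338.46° ≈ 338°.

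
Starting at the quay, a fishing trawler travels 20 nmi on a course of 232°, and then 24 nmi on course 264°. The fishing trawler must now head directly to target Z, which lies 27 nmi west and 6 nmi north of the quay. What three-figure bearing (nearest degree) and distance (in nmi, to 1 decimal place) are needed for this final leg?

Leg 1 (232°, 20 nmi): east 20 sin 232° = -15.76, north 20 cos 232° = -12.31
Leg 2 (264°, 24 nmi): east 24 sin 264° = -23.87, north 24 cos 264° = -2.51
Current position: (-39.63, -14.82). Target: (-27, 6). Remaining: Δeast = 12.63, Δnorth = 20.82.
Bearing = atan2(12.63, 20.82) mod 360° = 31.24°; distance = √((12.63)² + (20.82)²) = 24.352 nmi.

031°, 24.4 nmi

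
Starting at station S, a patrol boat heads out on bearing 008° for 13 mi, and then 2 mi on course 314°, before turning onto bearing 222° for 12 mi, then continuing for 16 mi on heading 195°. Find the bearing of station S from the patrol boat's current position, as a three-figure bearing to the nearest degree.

Leg 1 (008°, 13 mi): east 13 sin 8° = 1.81, north 13 cos 8° = 12.87
Leg 2 (314°, 2 mi): east 2 sin 314° = -1.44, north 2 cos 314° = 1.39
Leg 3 (222°, 12 mi): east 12 sin 222° = -8.03, north 12 cos 222° = -8.92
Leg 4 (195°, 16 mi): east 16 sin 195° = -4.14, north 16 cos 195° = -15.45
Net displacement: -11.80 east, -10.11 north. Direction back to start is (11.80, 10.11): bearing = atan2(11.80, 10.11) mod 360° = 49.41° ≈ 049°.

049°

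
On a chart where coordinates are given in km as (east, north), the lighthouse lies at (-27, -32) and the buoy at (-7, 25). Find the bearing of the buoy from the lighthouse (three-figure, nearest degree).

Δeast = -7 − -27 = 20.00; Δnorth = 25 − -32 = 57.00.
Bearing = atan2(Δeast, Δnorth) mod 360° = 19.33° ≈ 019°.

019°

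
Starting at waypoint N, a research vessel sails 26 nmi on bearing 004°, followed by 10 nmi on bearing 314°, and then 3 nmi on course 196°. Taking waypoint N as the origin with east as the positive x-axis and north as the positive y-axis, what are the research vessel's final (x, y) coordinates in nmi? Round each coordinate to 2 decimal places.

Leg 1 (004°, 26 nmi): east 26 sin 4° = 1.81, north 26 cos 4° = 25.94
Leg 2 (314°, 10 nmi): east 10 sin 314° = -7.19, north 10 cos 314° = 6.95
Leg 3 (196°, 3 nmi): east 3 sin 196° = -0.83, north 3 cos 196° = -2.88
Summing: -6.21 nmi east, 30.00 nmi north → (-6.21, 30.00).

(-6.21, 30.00)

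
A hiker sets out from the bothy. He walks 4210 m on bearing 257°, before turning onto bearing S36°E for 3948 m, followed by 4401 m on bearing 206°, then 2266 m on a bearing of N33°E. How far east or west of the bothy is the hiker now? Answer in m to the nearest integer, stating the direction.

Leg 1 (257°, 4210 m): east 4210 sin 257° = -4102.10, north 4210 cos 257° = -947.04
Leg 2 (S36°E, 3948 m): east 3948 sin 144° = 2320.58, north 3948 cos 144° = -3194.00
Leg 3 (206°, 4401 m): east 4401 sin 206° = -1929.27, north 4401 cos 206° = -3955.59
Leg 4 (N33°E, 2266 m): east 2266 sin 33° = 1234.15, north 2266 cos 33° = 1900.43
Net east component: -2476.64 m.

2477 m west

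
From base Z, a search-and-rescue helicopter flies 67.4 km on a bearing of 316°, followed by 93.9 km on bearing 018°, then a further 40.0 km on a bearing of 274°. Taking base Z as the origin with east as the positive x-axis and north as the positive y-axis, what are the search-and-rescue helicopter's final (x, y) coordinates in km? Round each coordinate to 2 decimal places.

Leg 1 (316°, 67.4 km): east 67.4 sin 316° = -46.82, north 67.4 cos 316° = 48.48
Leg 2 (018°, 93.9 km): east 93.9 sin 18° = 29.02, north 93.9 cos 18° = 89.30
Leg 3 (274°, 40.0 km): east 40.0 sin 274° = -39.90, north 40.0 cos 274° = 2.79
Summing: -57.71 km east, 140.58 km north → (-57.71, 140.58).

(-57.71, 140.58)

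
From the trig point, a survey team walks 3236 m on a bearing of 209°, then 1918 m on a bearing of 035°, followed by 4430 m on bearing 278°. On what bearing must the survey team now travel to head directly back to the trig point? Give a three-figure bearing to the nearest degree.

Leg 1 (209°, 3236 m): east 3236 sin 209° = -1568.84, north 3236 cos 209° = -2830.27
Leg 2 (035°, 1918 m): east 1918 sin 35° = 1100.12, north 1918 cos 35° = 1571.13
Leg 3 (278°, 4430 m): east 4430 sin 278° = -4386.89, north 4430 cos 278° = 616.54
Net displacement: -4855.61 east, -642.60 north. Direction back to start is (4855.61, 642.60): bearing = atan2(4855.61, 642.60) mod 360° = 82.46° ≈ 082°.

082°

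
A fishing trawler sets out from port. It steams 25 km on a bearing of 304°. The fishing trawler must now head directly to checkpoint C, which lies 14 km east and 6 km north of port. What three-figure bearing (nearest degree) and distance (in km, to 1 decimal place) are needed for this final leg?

Leg 1 (304°, 25 km): east 25 sin 304° = -20.73, north 25 cos 304° = 13.98
Current position: (-20.73, 13.98). Target: (14, 6). Remaining: Δeast = 34.73, Δnorth = -7.98.
Bearing = atan2(34.73, -7.98) mod 360° = 102.94°; distance = √((34.73)² + (-7.98)²) = 35.631 km.

103°, 35.6 km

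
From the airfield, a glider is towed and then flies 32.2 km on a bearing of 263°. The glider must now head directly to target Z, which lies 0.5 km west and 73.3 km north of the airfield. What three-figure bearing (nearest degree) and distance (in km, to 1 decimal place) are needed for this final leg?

Leg 1 (263°, 32.2 km): east 32.2 sin 263° = -31.96, north 32.2 cos 263° = -3.92
Current position: (-31.96, -3.92). Target: (-0.5, 73.3). Remaining: Δeast = 31.46, Δnorth = 77.22.
Bearing = atan2(31.46, 77.22) mod 360° = 22.17°; distance = √((31.46)² + (77.22)²) = 83.386 km.

022°, 83.4 km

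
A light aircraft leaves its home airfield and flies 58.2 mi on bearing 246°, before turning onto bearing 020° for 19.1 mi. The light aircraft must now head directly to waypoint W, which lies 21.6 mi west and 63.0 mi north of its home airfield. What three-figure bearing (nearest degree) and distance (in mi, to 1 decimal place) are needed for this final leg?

Leg 1 (246°, 58.2 mi): east 58.2 sin 246° = -53.17, north 58.2 cos 246° = -23.67
Leg 2 (020°, 19.1 mi): east 19.1 sin 20° = 6.53, north 19.1 cos 20° = 17.95
Current position: (-46.64, -5.72). Target: (-21.6, 63.0). Remaining: Δeast = 25.04, Δnorth = 68.72.
Bearing = atan2(25.04, 68.72) mod 360° = 20.02°; distance = √((25.04)² + (68.72)²) = 73.142 mi.

020°, 73.1 mi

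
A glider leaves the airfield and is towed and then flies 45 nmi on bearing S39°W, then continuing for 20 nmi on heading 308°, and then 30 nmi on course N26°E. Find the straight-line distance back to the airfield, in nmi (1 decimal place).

Leg 1 (S39°W, 45 nmi): east 45 sin 219° = -28.32, north 45 cos 219° = -34.97
Leg 2 (308°, 20 nmi): east 20 sin 308° = -15.76, north 20 cos 308° = 12.31
Leg 3 (N26°E, 30 nmi): east 30 sin 26° = 13.15, north 30 cos 26° = 26.96
Net: -30.93 east, 4.31 north. Distance = √((-30.93)² + (4.31)²) = 31.227 nmi.

31.2 nmi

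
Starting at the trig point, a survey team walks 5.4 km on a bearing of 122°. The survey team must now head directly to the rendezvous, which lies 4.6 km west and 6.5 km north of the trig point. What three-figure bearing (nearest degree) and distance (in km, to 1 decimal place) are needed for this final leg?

Leg 1 (122°, 5.4 km): east 5.4 sin 122° = 4.58, north 5.4 cos 122° = -2.86
Current position: (4.58, -2.86). Target: (-4.6, 6.5). Remaining: Δeast = -9.18, Δnorth = 9.36.
Bearing = atan2(-9.18, 9.36) mod 360° = 315.56°; distance = √((-9.18)² + (9.36)²) = 13.111 km.

316°, 13.1 km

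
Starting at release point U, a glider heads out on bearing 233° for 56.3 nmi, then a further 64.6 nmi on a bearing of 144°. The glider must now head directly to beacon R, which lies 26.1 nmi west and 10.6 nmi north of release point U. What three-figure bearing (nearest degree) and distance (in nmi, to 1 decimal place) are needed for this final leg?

Leg 1 (233°, 56.3 nmi): east 56.3 sin 233° = -44.96, north 56.3 cos 233° = -33.88
Leg 2 (144°, 64.6 nmi): east 64.6 sin 144° = 37.97, north 64.6 cos 144° = -52.26
Current position: (-6.99, -86.14). Target: (-26.1, 10.6). Remaining: Δeast = -19.11, Δnorth = 96.74.
Bearing = atan2(-19.11, 96.74) mod 360° = 348.83°; distance = √((-19.11)² + (96.74)²) = 98.614 nmi.

349°, 98.6 nmi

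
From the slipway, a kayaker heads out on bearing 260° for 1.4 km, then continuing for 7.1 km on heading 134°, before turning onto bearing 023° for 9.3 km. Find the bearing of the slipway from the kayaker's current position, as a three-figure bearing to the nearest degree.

Leg 1 (260°, 1.4 km): east 1.4 sin 260° = -1.38, north 1.4 cos 260° = -0.24
Leg 2 (134°, 7.1 km): east 7.1 sin 134° = 5.11, north 7.1 cos 134° = -4.93
Leg 3 (023°, 9.3 km): east 9.3 sin 23° = 3.63, north 9.3 cos 23° = 8.56
Net displacement: 7.36 east, 3.39 north. Direction back to start is (-7.36, -3.39): bearing = atan2(-7.36, -3.39) mod 360° = 245.31° ≈ 245°.

245°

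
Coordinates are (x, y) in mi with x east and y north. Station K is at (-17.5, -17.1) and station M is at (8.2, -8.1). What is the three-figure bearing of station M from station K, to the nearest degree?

Δeast = 8.2 − -17.5 = 25.70; Δnorth = -8.1 − -17.1 = 9.00.
Bearing = atan2(Δeast, Δnorth) mod 360° = 70.70° ≈ 071°.

071°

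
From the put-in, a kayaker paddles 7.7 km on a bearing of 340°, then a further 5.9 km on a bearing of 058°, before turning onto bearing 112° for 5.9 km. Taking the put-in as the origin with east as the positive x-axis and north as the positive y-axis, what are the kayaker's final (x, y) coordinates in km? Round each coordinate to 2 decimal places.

(7.84, 8.15)

Leg 1 (340°, 7.7 km): east 7.7 sin 340° = -2.63, north 7.7 cos 340° = 7.24
Leg 2 (058°, 5.9 km): east 5.9 sin 58° = 5.00, north 5.9 cos 58° = 3.13
Leg 3 (112°, 5.9 km): east 5.9 sin 112° = 5.47, north 5.9 cos 112° = -2.21
Summing: 7.84 km east, 8.15 km north → (7.84, 8.15).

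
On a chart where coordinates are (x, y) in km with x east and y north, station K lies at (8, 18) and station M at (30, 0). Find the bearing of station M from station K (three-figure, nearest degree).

Δeast = 30 − 8 = 22.00; Δnorth = 0 − 18 = -18.00.
Bearing = atan2(Δeast, Δnorth) mod 360° = 129.29° ≈ 129°.

129°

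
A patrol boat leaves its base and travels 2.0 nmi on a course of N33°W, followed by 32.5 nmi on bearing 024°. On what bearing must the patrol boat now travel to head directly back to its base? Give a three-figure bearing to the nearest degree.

Leg 1 (N33°W, 2.0 nmi): east 2.0 sin 327° = -1.09, north 2.0 cos 327° = 1.68
Leg 2 (024°, 32.5 nmi): east 32.5 sin 24° = 13.22, north 32.5 cos 24° = 29.69
Net displacement: 12.13 east, 31.37 north. Direction back to start is (-12.13, -31.37): bearing = atan2(-12.13, -31.37) mod 360° = 201.14° ≈ 201°.

201°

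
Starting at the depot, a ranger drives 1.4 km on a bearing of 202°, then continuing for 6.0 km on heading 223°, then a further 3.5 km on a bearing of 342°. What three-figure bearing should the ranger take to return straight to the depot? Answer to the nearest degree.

Leg 1 (202°, 1.4 km): east 1.4 sin 202° = -0.52, north 1.4 cos 202° = -1.30
Leg 2 (223°, 6.0 km): east 6.0 sin 223° = -4.09, north 6.0 cos 223° = -4.39
Leg 3 (342°, 3.5 km): east 3.5 sin 342° = -1.08, north 3.5 cos 342° = 3.33
Net displacement: -5.70 east, -2.36 north. Direction back to start is (5.70, 2.36): bearing = atan2(5.70, 2.36) mod 360° = 67.52° ≈ 068°.

068°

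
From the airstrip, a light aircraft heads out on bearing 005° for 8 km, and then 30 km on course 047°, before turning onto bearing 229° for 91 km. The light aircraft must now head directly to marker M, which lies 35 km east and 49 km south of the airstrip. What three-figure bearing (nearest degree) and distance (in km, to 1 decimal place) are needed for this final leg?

102°, 83.0 km

Leg 1 (005°, 8 km): east 8 sin 5° = 0.70, north 8 cos 5° = 7.97
Leg 2 (047°, 30 km): east 30 sin 47° = 21.94, north 30 cos 47° = 20.46
Leg 3 (229°, 91 km): east 91 sin 229° = -68.68, north 91 cos 229° = -59.70
Current position: (-46.04, -31.27). Target: (35, -49). Remaining: Δeast = 81.04, Δnorth = -17.73.
Bearing = atan2(81.04, -17.73) mod 360° = 102.34°; distance = √((81.04)² + (-17.73)²) = 82.957 km.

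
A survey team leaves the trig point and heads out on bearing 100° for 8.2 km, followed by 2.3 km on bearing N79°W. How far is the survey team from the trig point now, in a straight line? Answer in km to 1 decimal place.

Leg 1 (100°, 8.2 km): east 8.2 sin 100° = 8.08, north 8.2 cos 100° = -1.42
Leg 2 (N79°W, 2.3 km): east 2.3 sin 281° = -2.26, north 2.3 cos 281° = 0.44
Net: 5.82 east, -0.99 north. Distance = √((5.82)² + (-0.99)²) = 5.900 km.

5.9 km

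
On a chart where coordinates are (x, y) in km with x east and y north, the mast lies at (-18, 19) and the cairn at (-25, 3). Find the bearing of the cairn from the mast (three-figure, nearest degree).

Δeast = -25 − -18 = -7.00; Δnorth = 3 − 19 = -16.00.
Bearing = atan2(Δeast, Δnorth) mod 360° = 203.63° ≈ 204°.

204°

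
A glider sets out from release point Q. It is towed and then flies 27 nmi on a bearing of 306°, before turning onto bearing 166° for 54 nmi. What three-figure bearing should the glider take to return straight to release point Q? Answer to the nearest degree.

Leg 1 (306°, 27 nmi): east 27 sin 306° = -21.84, north 27 cos 306° = 15.87
Leg 2 (166°, 54 nmi): east 54 sin 166° = 13.06, north 54 cos 166° = -52.40
Net displacement: -8.78 east, -36.53 north. Direction back to start is (8.78, 36.53): bearing = atan2(8.78, 36.53) mod 360° = 13.52° ≈ 014°.

014°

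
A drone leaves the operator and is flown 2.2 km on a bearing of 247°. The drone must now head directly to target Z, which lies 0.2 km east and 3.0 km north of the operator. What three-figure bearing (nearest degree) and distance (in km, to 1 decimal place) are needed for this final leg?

Leg 1 (247°, 2.2 km): east 2.2 sin 247° = -2.03, north 2.2 cos 247° = -0.86
Current position: (-2.03, -0.86). Target: (0.2, 3.0). Remaining: Δeast = 2.23, Δnorth = 3.86.
Bearing = atan2(2.23, 3.86) mod 360° = 29.96°; distance = √((2.23)² + (3.86)²) = 4.455 km.

030°, 4.5 km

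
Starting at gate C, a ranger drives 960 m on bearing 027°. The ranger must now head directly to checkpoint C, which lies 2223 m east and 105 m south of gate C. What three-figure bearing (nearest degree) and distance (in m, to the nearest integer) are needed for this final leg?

118°, 2029 m

Leg 1 (027°, 960 m): east 960 sin 27° = 435.83, north 960 cos 27° = 855.37
Current position: (435.83, 855.37). Target: (2223, -105). Remaining: Δeast = 1787.17, Δnorth = -960.37.
Bearing = atan2(1787.17, -960.37) mod 360° = 118.25°; distance = √((1787.17)² + (-960.37)²) = 2028.861 m.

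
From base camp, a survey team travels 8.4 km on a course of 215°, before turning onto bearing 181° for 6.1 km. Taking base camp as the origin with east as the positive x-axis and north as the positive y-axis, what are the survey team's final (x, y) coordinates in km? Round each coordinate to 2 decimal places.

(-4.92, -12.98)

Leg 1 (215°, 8.4 km): east 8.4 sin 215° = -4.82, north 8.4 cos 215° = -6.88
Leg 2 (181°, 6.1 km): east 6.1 sin 181° = -0.11, north 6.1 cos 181° = -6.10
Summing: -4.92 km east, -12.98 km north → (-4.92, -12.98).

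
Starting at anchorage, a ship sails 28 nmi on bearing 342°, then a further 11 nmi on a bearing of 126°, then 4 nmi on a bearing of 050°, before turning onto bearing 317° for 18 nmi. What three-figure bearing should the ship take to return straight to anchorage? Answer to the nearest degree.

166°

Leg 1 (342°, 28 nmi): east 28 sin 342° = -8.65, north 28 cos 342° = 26.63
Leg 2 (126°, 11 nmi): east 11 sin 126° = 8.90, north 11 cos 126° = -6.47
Leg 3 (050°, 4 nmi): east 4 sin 50° = 3.06, north 4 cos 50° = 2.57
Leg 4 (317°, 18 nmi): east 18 sin 317° = -12.28, north 18 cos 317° = 13.16
Net displacement: -8.97 east, 35.90 north. Direction back to start is (8.97, -35.90): bearing = atan2(8.97, -35.90) mod 360° = 165.98° ≈ 166°.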